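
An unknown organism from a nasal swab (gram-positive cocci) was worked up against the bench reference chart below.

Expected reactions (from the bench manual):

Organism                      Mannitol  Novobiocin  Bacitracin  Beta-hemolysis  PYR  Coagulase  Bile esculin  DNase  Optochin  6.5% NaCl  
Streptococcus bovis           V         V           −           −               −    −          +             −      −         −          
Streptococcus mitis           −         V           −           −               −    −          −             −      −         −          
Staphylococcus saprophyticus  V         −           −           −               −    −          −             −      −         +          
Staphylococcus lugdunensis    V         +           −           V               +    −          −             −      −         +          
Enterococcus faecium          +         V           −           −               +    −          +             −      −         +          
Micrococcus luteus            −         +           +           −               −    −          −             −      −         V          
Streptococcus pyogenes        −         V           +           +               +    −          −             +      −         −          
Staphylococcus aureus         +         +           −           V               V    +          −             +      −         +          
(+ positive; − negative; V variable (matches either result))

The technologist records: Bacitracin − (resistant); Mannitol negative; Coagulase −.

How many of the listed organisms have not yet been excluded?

4

Mannitol −: excludes Enterococcus faecium, Staphylococcus aureus — 6 left.
Coagulase −: all 6 remaining candidates are consistent.
Bacitracin −: excludes Micrococcus luteus, Streptococcus pyogenes — 4 left.
Still consistent: Staphylococcus lugdunensis, Staphylococcus saprophyticus, Streptococcus bovis, Streptococcus mitis.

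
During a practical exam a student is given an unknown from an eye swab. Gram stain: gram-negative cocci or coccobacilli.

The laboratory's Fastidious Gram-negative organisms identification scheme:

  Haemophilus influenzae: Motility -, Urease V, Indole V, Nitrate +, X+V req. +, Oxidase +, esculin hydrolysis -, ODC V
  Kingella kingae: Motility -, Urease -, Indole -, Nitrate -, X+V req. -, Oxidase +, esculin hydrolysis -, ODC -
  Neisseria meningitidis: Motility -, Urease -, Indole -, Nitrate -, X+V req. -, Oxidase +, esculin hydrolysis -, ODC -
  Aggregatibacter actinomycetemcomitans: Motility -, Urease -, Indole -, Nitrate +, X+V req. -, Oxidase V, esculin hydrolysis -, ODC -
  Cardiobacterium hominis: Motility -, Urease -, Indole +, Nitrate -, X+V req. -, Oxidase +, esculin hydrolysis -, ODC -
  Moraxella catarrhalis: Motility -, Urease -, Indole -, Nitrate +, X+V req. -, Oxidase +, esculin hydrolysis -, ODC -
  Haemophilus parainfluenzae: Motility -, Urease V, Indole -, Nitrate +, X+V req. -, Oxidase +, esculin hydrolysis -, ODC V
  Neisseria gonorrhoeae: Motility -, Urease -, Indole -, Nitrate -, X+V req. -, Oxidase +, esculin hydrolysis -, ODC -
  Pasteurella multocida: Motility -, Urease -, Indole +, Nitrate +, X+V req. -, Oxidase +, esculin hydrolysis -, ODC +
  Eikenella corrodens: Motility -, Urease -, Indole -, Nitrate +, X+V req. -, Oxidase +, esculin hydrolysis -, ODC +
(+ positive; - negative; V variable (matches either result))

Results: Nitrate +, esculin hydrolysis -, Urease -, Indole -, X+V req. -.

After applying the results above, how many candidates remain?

4

Nitrate +: excludes Kingella kingae, Neisseria meningitidis, Cardiobacterium hominis, Neisseria gonorrhoeae — 6 left.
Indole -: excludes Pasteurella multocida — 5 left.
esculin hydrolysis -: all 5 remaining candidates are consistent.
Urease -: all 5 remaining candidates are consistent.
X+V req. -: excludes Haemophilus influenzae — 4 left.
Still consistent: Aggregatibacter actinomycetemcomitans, Eikenella corrodens, Haemophilus parainfluenzae, Moraxella catarrhalis.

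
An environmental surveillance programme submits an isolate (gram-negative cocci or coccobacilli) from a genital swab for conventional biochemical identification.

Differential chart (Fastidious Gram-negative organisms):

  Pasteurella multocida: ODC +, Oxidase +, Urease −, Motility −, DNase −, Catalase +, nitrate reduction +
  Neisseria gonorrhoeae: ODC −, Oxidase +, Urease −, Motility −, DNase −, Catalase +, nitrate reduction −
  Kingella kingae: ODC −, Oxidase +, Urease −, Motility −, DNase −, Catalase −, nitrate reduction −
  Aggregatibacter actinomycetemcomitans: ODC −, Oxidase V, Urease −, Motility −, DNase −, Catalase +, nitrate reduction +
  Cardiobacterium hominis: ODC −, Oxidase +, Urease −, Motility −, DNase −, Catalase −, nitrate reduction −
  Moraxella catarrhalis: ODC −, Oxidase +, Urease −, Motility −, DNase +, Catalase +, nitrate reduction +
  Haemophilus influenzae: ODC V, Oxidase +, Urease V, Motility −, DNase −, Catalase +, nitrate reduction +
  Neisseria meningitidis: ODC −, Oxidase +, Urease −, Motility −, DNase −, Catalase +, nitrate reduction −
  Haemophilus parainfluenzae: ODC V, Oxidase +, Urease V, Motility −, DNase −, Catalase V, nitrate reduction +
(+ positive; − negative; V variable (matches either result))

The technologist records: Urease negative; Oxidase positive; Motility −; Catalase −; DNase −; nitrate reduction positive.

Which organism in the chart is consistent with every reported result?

Haemophilus parainfluenzae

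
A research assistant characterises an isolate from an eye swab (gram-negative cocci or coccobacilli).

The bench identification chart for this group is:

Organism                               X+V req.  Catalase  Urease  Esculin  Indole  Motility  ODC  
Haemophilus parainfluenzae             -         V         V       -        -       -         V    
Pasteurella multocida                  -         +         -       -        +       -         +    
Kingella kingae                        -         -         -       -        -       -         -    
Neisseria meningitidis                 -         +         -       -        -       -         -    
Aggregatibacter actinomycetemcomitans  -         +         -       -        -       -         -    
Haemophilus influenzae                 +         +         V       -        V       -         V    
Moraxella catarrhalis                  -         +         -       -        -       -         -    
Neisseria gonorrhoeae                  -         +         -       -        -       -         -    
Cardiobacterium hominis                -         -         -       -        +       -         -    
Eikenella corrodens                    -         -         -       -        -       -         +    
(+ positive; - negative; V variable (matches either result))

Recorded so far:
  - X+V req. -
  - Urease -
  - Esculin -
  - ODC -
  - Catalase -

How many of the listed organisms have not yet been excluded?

3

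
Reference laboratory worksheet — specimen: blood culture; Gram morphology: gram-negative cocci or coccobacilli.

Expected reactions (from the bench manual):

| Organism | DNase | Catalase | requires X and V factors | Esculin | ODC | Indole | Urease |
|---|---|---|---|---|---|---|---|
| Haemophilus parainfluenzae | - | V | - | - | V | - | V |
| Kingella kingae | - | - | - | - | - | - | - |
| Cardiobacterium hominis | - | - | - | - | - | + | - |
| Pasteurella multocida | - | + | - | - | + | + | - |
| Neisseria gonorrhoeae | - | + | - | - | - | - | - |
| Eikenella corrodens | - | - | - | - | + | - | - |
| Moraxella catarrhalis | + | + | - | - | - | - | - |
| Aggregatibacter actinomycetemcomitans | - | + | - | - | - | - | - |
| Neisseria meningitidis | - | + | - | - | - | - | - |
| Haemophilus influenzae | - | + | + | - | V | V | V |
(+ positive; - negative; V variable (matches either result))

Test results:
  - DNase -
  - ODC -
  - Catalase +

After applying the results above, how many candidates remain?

5

ODC -: excludes Pasteurella multocida, Eikenella corrodens — 8 left.
Catalase +: excludes Kingella kingae, Cardiobacterium hominis — 6 left.
DNase -: excludes Moraxella catarrhalis — 5 left.
Still consistent: Aggregatibacter actinomycetemcomitans, Haemophilus influenzae, Haemophilus parainfluenzae, Neisseria gonorrhoeae, Neisseria meningitidis.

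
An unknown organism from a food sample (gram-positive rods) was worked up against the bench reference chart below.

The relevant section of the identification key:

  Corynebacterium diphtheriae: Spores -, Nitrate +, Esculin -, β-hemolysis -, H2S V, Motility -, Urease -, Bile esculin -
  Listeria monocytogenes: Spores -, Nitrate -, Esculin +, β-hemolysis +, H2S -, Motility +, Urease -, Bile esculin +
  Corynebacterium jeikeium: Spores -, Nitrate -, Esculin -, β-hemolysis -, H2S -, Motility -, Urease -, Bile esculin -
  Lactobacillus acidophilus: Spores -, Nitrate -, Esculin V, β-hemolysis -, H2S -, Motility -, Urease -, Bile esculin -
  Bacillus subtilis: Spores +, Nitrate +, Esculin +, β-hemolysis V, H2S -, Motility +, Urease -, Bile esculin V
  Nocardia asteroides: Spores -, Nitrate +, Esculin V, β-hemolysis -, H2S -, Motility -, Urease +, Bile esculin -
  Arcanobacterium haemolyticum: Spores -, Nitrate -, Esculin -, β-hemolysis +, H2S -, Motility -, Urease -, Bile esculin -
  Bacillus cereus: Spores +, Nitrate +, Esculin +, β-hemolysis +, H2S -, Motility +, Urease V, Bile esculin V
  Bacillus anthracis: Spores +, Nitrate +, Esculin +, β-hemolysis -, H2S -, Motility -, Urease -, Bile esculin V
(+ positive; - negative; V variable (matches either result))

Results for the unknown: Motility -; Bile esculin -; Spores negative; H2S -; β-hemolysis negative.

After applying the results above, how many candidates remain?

Spores -: excludes Bacillus subtilis, Bacillus cereus, Bacillus anthracis — 6 left.
Motility -: excludes Listeria monocytogenes — 5 left.
H2S -: all 5 remaining candidates are consistent.
β-hemolysis -: excludes Arcanobacterium haemolyticum — 4 left.
Bile esculin -: all 4 remaining candidates are consistent.
Still consistent: Corynebacterium diphtheriae, Corynebacterium jeikeium, Lactobacillus acidophilus, Nocardia asteroides.

4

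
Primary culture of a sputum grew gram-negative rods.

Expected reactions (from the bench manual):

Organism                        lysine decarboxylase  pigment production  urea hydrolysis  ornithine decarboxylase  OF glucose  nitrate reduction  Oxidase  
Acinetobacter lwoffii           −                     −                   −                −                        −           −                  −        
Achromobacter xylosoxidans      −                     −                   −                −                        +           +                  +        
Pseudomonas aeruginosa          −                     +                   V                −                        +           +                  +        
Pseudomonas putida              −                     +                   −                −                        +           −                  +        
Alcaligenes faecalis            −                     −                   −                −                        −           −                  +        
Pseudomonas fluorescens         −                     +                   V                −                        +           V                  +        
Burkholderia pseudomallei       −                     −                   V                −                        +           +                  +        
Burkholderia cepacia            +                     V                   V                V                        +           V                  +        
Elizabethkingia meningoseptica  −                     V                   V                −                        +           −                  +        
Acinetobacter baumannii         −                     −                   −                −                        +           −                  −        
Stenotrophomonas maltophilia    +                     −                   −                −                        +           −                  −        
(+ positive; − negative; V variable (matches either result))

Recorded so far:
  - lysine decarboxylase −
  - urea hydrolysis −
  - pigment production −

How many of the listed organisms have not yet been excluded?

6

pigment production −: excludes Pseudomonas aeruginosa, Pseudomonas putida, Pseudomonas fluorescens — 8 left.
urea hydrolysis −: all 8 remaining candidates are consistent.
lysine decarboxylase −: excludes Burkholderia cepacia, Stenotrophomonas maltophilia — 6 left.
Still consistent: Achromobacter xylosoxidans, Acinetobacter baumannii, Acinetobacter lwoffii, Alcaligenes faecalis, Burkholderia pseudomallei, Elizabethkingia meningoseptica.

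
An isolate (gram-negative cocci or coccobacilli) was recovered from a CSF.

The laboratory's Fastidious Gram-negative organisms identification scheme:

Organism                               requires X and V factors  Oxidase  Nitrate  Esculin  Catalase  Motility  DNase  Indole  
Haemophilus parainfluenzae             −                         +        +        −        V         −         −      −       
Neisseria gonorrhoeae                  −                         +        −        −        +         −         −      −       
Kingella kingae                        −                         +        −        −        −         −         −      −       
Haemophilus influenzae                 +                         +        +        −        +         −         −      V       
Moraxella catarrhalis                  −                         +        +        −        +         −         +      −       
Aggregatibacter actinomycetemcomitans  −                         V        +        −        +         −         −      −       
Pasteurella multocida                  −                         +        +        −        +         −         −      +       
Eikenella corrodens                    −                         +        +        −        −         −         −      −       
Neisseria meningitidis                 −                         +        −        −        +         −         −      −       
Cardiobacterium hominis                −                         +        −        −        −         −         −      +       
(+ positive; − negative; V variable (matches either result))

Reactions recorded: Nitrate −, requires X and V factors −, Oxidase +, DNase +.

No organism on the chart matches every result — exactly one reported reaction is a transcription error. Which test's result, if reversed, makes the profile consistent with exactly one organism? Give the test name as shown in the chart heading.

As reported, no row in the chart matches all 4 reactions.
Reversing Nitrate (to +) → unique match: Moraxella catarrhalis.
Reversing requires X and V factors → still no organism matches.
Reversing DNase → 4 organisms match (not unique).
Reversing Oxidase → still no organism matches.

Nitrate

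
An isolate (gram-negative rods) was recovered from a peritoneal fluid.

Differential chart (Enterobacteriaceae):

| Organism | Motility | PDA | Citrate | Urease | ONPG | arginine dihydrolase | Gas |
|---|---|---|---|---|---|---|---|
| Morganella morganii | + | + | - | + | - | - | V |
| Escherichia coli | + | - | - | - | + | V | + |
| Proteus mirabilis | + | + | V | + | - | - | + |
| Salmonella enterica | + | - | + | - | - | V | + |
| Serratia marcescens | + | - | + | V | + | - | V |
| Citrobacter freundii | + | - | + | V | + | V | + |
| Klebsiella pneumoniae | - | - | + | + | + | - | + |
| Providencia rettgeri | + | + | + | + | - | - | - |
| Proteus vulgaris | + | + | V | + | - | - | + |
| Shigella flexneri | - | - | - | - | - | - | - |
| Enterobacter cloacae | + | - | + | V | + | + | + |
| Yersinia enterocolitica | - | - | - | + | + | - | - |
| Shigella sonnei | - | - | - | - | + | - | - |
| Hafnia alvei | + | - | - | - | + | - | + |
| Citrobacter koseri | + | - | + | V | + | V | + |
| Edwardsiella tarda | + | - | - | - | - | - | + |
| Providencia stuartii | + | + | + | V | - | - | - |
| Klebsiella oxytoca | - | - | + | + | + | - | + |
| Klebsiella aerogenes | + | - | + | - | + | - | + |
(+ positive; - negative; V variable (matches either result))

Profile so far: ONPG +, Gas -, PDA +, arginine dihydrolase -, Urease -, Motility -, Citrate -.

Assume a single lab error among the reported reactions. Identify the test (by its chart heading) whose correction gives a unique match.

As reported, no row in the chart matches all 7 reactions.
Reversing PDA (to -) → unique match: Shigella sonnei.
Reversing Motility → still no organism matches.
Reversing ONPG → still no organism matches.
Reversing Citrate → still no organism matches.
Reversing Urease → still no organism matches.
Reversing Gas → still no organism matches.
Reversing arginine dihydrolase → still no organism matches.

PDA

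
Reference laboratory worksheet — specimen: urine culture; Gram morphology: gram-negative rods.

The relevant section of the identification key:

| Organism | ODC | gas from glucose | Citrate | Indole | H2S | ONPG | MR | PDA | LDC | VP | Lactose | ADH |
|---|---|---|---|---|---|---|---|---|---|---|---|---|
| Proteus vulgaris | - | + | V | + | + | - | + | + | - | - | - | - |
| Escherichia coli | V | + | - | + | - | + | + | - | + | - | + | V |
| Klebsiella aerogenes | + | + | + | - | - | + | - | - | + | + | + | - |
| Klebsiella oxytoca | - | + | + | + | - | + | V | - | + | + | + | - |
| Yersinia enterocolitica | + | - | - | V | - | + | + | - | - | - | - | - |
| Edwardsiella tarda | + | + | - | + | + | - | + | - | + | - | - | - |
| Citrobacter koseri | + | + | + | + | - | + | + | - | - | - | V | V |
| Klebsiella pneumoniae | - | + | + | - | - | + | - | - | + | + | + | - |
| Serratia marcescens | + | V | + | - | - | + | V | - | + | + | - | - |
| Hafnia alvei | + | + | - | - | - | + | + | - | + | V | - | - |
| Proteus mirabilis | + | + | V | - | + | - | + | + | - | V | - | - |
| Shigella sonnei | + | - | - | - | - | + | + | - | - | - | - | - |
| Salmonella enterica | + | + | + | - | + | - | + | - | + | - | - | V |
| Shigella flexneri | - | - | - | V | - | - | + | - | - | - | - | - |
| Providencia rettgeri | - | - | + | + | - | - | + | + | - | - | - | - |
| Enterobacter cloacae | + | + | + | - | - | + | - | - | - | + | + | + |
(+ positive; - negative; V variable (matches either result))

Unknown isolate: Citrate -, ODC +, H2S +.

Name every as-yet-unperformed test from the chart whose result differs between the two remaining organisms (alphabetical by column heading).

H2S +: excludes 12 organisms — 4 left.
Citrate -: excludes Salmonella enterica — 3 left.
ODC +: excludes Proteus vulgaris — 2 left.
Two candidates remain: Edwardsiella tarda and Proteus mirabilis.
  gas from glucose: + vs + — same for both, does not separate.
  Indole: Edwardsiella tarda +, Proteus mirabilis - — discriminates.
  ONPG: - vs - — same for both, does not separate.
  MR: + vs + — same for both, does not separate.
  PDA: Edwardsiella tarda -, Proteus mirabilis + — discriminates.
  LDC: Edwardsiella tarda +, Proteus mirabilis - — discriminates.
  VP: - vs V — variable for at least one, does not separate.
  Lactose: - vs - — same for both, does not separate.
  ADH: - vs - — same for both, does not separate.

Indole, LDC, PDA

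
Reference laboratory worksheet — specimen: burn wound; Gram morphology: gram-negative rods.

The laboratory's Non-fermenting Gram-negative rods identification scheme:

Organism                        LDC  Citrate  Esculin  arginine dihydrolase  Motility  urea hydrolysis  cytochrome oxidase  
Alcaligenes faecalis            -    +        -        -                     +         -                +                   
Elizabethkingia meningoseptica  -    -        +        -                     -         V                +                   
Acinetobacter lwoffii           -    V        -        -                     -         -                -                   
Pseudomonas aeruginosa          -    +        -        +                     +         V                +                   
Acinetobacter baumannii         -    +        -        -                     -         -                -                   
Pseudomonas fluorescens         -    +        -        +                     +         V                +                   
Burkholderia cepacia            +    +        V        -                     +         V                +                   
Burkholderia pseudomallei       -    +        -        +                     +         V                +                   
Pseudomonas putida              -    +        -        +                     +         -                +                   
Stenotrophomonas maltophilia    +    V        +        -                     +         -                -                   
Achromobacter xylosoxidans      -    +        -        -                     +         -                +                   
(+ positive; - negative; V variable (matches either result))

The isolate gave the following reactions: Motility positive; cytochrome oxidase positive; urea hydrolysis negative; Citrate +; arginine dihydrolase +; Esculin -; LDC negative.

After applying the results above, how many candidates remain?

4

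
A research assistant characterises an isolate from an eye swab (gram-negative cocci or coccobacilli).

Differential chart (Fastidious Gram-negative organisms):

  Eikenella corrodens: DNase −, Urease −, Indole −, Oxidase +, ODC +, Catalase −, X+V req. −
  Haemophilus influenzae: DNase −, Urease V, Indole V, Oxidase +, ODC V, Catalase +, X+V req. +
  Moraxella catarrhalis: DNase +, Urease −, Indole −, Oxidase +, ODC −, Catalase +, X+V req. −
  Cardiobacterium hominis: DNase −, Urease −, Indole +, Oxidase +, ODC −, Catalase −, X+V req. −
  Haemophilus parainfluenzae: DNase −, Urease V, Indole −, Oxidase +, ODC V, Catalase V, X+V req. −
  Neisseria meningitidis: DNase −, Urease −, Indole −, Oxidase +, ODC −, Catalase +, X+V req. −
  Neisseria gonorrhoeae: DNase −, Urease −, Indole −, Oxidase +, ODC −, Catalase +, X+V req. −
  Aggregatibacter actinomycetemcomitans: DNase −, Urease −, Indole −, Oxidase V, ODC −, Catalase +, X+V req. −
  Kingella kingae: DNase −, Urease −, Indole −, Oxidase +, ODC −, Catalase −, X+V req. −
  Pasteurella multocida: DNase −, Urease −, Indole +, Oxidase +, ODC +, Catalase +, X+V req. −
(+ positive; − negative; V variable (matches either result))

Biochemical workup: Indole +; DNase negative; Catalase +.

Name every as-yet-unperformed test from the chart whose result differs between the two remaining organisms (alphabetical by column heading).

X+V req.

Indole +: excludes 7 organisms — 3 left.
DNase −: all 3 remaining candidates are consistent.
Catalase +: excludes Cardiobacterium hominis — 2 left.
Two candidates remain: Haemophilus influenzae and Pasteurella multocida.
  Urease: V vs − — variable for at least one, does not separate.
  Oxidase: + vs + — same for both, does not separate.
  ODC: V vs + — variable for at least one, does not separate.
  X+V req.: Haemophilus influenzae +, Pasteurella multocida − — discriminates.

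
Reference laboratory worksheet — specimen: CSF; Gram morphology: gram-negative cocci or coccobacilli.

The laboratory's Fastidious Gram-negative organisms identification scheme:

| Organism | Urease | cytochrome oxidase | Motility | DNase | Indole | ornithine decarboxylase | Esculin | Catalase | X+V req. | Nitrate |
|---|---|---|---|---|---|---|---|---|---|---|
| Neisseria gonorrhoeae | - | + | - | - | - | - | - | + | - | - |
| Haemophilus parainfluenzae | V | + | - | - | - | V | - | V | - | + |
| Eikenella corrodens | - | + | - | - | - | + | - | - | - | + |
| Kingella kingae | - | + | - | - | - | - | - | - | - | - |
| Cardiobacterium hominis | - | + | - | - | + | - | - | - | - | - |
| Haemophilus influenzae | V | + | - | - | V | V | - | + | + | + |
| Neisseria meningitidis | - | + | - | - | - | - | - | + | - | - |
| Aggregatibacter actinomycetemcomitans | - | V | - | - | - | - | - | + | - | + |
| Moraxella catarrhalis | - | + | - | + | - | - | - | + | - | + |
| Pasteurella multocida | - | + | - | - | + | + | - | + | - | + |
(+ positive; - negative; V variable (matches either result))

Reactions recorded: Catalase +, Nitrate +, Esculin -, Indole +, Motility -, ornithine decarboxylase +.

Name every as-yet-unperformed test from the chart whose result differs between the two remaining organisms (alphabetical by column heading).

X+V req.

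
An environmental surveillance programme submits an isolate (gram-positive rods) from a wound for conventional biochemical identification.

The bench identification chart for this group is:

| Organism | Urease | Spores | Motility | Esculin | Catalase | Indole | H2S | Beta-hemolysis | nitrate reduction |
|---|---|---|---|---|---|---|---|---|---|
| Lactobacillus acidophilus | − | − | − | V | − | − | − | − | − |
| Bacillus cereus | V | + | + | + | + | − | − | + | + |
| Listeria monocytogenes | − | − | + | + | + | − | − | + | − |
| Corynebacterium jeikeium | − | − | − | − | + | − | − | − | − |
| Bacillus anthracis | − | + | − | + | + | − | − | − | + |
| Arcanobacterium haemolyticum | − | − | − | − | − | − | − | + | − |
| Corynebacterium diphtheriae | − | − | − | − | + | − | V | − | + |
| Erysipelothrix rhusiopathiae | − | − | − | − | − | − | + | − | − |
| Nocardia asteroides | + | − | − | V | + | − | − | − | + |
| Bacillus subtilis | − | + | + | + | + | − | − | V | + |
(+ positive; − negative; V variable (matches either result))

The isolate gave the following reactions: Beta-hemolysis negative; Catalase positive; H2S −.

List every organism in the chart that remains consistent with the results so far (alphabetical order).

H2S −: excludes Erysipelothrix rhusiopathiae — 9 left.
Beta-hemolysis −: excludes Bacillus cereus, Listeria monocytogenes, Arcanobacterium haemolyticum — 6 left.
Catalase +: excludes Lactobacillus acidophilus — 5 left.

Bacillus anthracis, Bacillus subtilis, Corynebacterium diphtheriae, Corynebacterium jeikeium, Nocardia asteroides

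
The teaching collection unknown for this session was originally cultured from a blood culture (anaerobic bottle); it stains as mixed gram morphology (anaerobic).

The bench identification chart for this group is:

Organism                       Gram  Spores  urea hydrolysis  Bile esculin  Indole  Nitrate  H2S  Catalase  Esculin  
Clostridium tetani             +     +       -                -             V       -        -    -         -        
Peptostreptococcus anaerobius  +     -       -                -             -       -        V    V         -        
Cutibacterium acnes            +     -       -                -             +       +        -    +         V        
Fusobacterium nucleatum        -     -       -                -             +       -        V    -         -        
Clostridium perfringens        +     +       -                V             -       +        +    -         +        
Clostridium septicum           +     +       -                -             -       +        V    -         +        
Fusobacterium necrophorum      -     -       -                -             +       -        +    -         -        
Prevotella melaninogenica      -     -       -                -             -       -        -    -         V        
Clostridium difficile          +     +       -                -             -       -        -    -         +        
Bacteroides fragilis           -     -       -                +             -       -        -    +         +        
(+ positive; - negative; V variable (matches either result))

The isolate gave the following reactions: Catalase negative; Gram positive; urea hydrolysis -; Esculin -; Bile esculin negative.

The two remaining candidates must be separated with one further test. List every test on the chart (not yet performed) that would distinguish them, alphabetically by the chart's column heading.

Catalase -: excludes Cutibacterium acnes, Bacteroides fragilis — 8 left.
Bile esculin -: all 8 remaining candidates are consistent.
Esculin -: excludes Clostridium perfringens, Clostridium septicum, Clostridium difficile — 5 left.
urea hydrolysis -: all 5 remaining candidates are consistent.
Gram +: excludes Fusobacterium nucleatum, Fusobacterium necrophorum, Prevotella melaninogenica — 2 left.
Two candidates remain: Clostridium tetani and Peptostreptococcus anaerobius.
  Spores: Clostridium tetani +, Peptostreptococcus anaerobius - — discriminates.
  Indole: V vs - — variable for at least one, does not separate.
  Nitrate: - vs - — same for both, does not separate.
  H2S: - vs V — variable for at least one, does not separate.

Spores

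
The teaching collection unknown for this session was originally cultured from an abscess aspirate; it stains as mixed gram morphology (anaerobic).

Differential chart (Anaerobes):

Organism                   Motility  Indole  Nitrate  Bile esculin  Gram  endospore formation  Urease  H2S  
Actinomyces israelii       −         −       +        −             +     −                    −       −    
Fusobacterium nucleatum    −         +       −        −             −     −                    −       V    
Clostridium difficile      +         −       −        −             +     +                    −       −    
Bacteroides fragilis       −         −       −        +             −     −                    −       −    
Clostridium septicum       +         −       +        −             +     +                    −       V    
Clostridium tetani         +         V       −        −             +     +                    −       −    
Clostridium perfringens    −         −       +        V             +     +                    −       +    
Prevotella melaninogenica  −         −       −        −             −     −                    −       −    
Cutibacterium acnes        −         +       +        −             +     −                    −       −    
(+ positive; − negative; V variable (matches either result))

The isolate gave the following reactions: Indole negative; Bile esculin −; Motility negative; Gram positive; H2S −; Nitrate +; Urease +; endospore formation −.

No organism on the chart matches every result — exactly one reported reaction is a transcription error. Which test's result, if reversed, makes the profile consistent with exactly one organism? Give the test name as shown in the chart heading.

Urease

As reported, no row in the chart matches all 8 reactions.
Reversing endospore formation → still no organism matches.
Reversing Urease (to −) → unique match: Actinomyces israelii.
Reversing Gram → still no organism matches.
Reversing Indole → still no organism matches.
Reversing Motility → still no organism matches.
Reversing Nitrate → still no organism matches.
Reversing Bile esculin → still no organism matches.
Reversing H2S → still no organism matches.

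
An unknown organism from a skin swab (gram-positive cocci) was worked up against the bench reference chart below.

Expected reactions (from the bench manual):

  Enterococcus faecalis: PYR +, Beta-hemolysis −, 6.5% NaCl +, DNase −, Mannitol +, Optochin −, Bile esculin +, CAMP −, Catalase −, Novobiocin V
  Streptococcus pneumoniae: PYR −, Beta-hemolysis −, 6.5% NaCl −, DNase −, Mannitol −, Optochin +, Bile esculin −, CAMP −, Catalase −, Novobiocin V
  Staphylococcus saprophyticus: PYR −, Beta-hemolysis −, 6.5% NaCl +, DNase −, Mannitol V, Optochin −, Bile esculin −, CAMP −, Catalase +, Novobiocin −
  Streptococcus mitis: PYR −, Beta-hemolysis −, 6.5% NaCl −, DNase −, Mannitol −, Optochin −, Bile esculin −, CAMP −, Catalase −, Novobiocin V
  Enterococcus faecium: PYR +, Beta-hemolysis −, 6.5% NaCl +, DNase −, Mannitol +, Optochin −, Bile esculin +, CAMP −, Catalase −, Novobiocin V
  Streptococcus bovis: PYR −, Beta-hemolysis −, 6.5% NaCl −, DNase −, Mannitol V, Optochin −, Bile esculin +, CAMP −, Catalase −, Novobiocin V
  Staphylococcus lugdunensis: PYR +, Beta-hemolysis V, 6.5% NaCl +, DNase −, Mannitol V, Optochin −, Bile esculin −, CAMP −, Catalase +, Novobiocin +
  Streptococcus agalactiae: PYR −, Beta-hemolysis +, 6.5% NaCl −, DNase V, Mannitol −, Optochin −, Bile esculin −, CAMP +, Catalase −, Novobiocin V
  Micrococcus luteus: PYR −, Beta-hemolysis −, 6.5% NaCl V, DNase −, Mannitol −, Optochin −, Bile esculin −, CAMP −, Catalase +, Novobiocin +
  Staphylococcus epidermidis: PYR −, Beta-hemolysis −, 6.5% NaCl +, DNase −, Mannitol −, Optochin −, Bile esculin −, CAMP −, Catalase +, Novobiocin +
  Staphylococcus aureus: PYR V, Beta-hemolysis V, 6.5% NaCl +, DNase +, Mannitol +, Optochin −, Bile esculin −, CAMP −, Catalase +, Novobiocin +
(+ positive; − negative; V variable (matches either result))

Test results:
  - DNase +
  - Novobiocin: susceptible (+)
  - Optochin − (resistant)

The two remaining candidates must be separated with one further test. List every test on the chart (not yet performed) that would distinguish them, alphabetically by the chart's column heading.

6.5% NaCl, CAMP, Catalase, Mannitol

DNase +: excludes 9 organisms — 2 left.
Optochin −: all 2 remaining candidates are consistent.
Novobiocin +: all 2 remaining candidates are consistent.
Two candidates remain: Staphylococcus aureus and Streptococcus agalactiae.
  PYR: V vs − — variable for at least one, does not separate.
  Beta-hemolysis: V vs + — variable for at least one, does not separate.
  6.5% NaCl: Staphylococcus aureus +, Streptococcus agalactiae − — discriminates.
  Mannitol: Staphylococcus aureus +, Streptococcus agalactiae − — discriminates.
  Bile esculin: − vs − — same for both, does not separate.
  CAMP: Staphylococcus aureus −, Streptococcus agalactiae + — discriminates.
  Catalase: Staphylococcus aureus +, Streptococcus agalactiae − — discriminates.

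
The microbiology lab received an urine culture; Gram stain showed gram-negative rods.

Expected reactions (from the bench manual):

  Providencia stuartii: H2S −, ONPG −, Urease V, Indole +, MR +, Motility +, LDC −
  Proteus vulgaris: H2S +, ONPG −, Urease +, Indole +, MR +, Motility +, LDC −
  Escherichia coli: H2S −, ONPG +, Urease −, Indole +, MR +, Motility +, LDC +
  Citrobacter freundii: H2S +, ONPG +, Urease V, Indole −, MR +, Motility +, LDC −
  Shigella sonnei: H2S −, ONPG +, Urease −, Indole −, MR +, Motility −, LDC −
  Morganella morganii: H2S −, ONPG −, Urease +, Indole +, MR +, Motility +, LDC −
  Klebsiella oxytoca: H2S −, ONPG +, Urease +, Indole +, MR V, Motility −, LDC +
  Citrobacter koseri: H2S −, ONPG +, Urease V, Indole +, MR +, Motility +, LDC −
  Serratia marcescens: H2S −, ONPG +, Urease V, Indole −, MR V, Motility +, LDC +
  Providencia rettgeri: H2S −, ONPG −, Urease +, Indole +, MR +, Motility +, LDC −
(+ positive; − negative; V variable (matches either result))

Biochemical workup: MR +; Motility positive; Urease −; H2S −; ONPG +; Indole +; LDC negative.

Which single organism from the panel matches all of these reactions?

H2S −: excludes Proteus vulgaris, Citrobacter freundii — 8 left.
Urease −: excludes Morganella morganii, Klebsiella oxytoca, Providencia rettgeri — 5 left.
Motility +: excludes Shigella sonnei — 4 left.
LDC −: excludes Escherichia coli, Serratia marcescens — 2 left.
MR +: all 2 remaining candidates are consistent.
Indole +: all 2 remaining candidates are consistent.
ONPG +: excludes Providencia stuartii — 1 left.

Citrobacter koseri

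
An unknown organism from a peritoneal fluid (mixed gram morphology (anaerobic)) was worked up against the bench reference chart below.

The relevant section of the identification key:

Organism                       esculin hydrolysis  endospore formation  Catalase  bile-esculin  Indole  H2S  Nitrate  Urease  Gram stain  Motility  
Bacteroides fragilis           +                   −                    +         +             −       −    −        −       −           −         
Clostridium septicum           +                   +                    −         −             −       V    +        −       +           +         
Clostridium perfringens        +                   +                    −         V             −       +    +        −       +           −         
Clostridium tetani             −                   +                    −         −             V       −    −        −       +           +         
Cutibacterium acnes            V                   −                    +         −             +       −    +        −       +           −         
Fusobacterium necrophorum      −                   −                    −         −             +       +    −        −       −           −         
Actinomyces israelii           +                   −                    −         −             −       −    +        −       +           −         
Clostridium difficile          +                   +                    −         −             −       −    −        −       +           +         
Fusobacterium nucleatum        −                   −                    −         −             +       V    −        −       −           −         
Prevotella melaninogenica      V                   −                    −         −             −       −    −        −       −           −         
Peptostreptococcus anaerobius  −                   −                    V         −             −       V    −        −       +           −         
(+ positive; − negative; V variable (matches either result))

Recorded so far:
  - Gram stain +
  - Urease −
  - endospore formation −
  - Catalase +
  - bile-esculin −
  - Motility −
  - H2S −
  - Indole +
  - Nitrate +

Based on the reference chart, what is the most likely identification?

Cutibacterium acnes

Catalase +: excludes 8 organisms — 3 left.
Motility −: all 3 remaining candidates are consistent.
endospore formation −: all 3 remaining candidates are consistent.
H2S −: all 3 remaining candidates are consistent.
Gram stain +: excludes Bacteroides fragilis — 2 left.
bile-esculin −: all 2 remaining candidates are consistent.
Indole +: excludes Peptostreptococcus anaerobius — 1 left.
Nitrate +: the one remaining candidate is consistent.
Urease −: the one remaining candidate is consistent.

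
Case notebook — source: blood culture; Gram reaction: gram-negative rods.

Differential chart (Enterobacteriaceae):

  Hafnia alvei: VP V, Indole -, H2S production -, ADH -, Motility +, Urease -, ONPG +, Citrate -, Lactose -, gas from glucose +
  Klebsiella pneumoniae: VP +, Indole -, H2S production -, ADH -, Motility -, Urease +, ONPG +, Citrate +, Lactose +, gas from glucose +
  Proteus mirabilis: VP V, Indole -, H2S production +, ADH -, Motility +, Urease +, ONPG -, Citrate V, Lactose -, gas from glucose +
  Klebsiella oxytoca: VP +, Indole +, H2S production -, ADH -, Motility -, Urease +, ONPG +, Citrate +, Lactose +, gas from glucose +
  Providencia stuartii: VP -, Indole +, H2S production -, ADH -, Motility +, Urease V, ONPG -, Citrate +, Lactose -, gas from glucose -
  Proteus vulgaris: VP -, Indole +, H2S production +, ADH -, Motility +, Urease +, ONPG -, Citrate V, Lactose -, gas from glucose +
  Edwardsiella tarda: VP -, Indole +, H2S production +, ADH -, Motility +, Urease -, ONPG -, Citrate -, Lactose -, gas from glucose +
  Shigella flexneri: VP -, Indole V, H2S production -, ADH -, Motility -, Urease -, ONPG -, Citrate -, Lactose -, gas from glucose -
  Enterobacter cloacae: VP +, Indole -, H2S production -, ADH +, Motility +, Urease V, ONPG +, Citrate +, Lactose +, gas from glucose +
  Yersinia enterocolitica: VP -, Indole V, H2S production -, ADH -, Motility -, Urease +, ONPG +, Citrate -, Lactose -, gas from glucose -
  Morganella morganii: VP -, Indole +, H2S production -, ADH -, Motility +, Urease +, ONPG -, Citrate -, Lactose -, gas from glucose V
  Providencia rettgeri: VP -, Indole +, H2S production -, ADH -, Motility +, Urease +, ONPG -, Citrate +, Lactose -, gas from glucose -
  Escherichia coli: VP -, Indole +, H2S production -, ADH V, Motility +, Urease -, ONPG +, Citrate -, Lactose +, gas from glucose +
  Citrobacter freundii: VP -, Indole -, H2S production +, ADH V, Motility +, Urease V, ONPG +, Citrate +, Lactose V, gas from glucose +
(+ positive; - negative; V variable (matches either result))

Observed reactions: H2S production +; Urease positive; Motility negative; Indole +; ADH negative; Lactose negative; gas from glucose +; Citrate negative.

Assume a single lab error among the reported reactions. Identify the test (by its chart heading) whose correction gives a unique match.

As reported, no row in the chart matches all 8 reactions.
Reversing Motility (to +) → unique match: Proteus vulgaris.
Reversing Lactose → still no organism matches.
Reversing Citrate → still no organism matches.
Reversing gas from glucose → still no organism matches.
Reversing H2S production → still no organism matches.
Reversing Urease → still no organism matches.
Reversing ADH → still no organism matches.
Reversing Indole → still no organism matches.

Motility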